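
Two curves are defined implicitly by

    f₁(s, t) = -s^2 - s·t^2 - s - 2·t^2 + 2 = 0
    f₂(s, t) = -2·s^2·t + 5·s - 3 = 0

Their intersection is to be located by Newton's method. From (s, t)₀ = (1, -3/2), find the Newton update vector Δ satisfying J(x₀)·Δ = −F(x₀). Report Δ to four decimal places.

At (1, -3/2): F = (-6.7500, 5.0000).
Jacobian J = [[-2·s - t^2 - 1, -2·s·t - 4·t], [-4·s·t + 5, -2·s^2]].
At the point, J = [[-5.2500, 9.0000], [11.0000, -2.0000]] (det J = -88.5000).
Solving J·Δ = −F gives Δ = (-0.3559, 0.5424).

(-0.3559, 0.5424)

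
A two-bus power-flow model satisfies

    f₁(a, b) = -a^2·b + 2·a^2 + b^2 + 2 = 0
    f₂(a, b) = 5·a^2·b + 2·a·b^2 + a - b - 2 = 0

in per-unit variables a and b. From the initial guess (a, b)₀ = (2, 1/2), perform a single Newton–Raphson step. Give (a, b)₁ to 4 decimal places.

(0.7174, 0.6848)

At (2, 1/2): F = (8.2500, 10.5000).
Jacobian J = [[-2·a·b + 4·a, -a^2 + 2·b], [10·a·b + 2·b^2 + 1, 5·a^2 + 4·a·b - 1]].
At the point, J = [[6.0000, -3.0000], [11.5000, 23.0000]] (det J = 172.5000).
Solving J·Δ = −F gives Δ = (-1.2826, 0.1848).
Then the next iterate is (a, b)₁ = (0.7174, 0.6848).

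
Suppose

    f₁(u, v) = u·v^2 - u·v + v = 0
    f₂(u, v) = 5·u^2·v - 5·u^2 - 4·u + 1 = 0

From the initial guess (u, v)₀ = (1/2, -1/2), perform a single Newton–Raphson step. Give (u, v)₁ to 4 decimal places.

(0.6667, 3.3333)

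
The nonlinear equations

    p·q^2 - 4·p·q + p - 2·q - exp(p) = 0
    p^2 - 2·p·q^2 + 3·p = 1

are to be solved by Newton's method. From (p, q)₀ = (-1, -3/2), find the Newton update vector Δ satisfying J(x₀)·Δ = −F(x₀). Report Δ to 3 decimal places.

At (-1, -3/2): F = (-6.61788, 1.500).
Jacobian J = [[q^2 - 4·q - exp(p) + 1, 2·p·q - 4·p - 2], [2·p - 2·q^2 + 3, -4·p·q]].
At the point, J = [[8.88212, 5.000], [-3.500, -6.000]] (det J = -35.79272).
Solving J·Δ = −F gives Δ = (0.900, -0.275).

(0.900, -0.275)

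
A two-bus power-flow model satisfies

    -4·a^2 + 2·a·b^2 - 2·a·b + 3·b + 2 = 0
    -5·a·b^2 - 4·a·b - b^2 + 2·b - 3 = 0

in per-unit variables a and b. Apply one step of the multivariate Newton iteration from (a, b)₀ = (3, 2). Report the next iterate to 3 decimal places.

At (3, 2): F = (-16.000, -87.000).
Jacobian J = [[-8·a + 2·b^2 - 2·b, 4·a·b - 2·a + 3], [-5·b^2 - 4·b, -10·a·b - 4·a - 2·b + 2]].
At the point, J = [[-20.000, 21.000], [-28.000, -74.000]] (det J = 2068.000).
Solving J·Δ = −F gives Δ = (-1.456, -0.625).
Then the next iterate is (a, b)₁ = (1.544, 1.375).

(1.544, 1.375)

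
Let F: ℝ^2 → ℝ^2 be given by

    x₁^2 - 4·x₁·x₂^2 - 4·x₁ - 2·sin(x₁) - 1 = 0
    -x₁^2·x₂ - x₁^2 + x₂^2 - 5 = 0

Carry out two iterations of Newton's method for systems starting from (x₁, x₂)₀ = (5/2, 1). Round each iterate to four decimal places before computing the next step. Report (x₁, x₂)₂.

At (5/2, 1): F = (-15.946944, -16.5000).
Jacobian J = [[2·x₁ - 4·x₂^2 - 2·cos(x₁) - 4, -8·x₁·x₂], [-2·x₁·x₂ - 2·x₁, -x₁^2 + 2·x₂]].
At the point, J = [[-1.397713, -20.0000], [-10.0000, -4.2500]] (det J = -194.059721).
Solving J·Δ = −F gives Δ = (-1.3513, -0.7029).
Then the next iterate is (x₁, x₂)₁ = (1.1487, 0.2971).
Round to (1.1487, 0.2971) and repeat: F = (-6.505328, -6.623270), J = [[-2.875021, -2.730230], [-2.979958, -0.725312]].
Δ = (-2.2088, -0.0568), so (x₁, x₂)₂ = (-1.0601, 0.2403).

(-1.0601, 0.2403)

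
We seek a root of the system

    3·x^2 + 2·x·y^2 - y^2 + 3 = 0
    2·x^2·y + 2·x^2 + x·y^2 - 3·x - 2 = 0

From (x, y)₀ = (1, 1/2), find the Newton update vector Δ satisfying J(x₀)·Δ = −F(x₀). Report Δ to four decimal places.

At (1, 1/2): F = (6.2500, -1.7500).
Jacobian J = [[6·x + 2·y^2, 4·x·y - 2·y], [4·x·y + 4·x + y^2 - 3, 2·x^2 + 2·x·y]].
At the point, J = [[6.5000, 1.0000], [3.2500, 3.0000]] (det J = 16.2500).
Solving J·Δ = −F gives Δ = (-1.2615, 1.9500).

(-1.2615, 1.9500)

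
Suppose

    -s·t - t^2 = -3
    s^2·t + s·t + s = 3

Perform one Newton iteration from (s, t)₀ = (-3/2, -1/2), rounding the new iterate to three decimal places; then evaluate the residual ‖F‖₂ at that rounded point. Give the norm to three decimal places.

8.610

At (-3/2, -1/2): F = (2.000, -4.875).
Jacobian J = [[-t, -s - 2·t], [2·s·t + t + 1, s^2 + s]].
At the point, J = [[0.500, 2.500], [2.000, 0.750]] (det J = -4.625).
Solving J·Δ = −F gives Δ = (2.959, -1.392).
Then the next iterate is (s, t)₁ = (1.459, -1.892).
Re-evaluating at (1.459, -1.892): F = (2.18076, -8.32889), so ‖F‖₂ = 8.610.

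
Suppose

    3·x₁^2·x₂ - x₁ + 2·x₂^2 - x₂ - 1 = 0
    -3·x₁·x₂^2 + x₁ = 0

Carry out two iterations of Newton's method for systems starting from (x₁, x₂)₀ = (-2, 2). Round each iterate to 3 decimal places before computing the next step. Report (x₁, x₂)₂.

(-0.638, 1.127)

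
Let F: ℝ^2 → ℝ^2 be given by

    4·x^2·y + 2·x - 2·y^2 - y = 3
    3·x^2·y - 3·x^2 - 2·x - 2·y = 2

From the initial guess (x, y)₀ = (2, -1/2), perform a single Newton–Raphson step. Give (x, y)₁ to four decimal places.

(0.8536, -0.4929)

At (2, -1/2): F = (-7.0000, -23.0000).
Jacobian J = [[8·x·y + 2, 4·x^2 - 4·y - 1], [6·x·y - 6·x - 2, 3·x^2 - 2]].
At the point, J = [[-6.0000, 17.0000], [-20.0000, 10.0000]] (det J = 280.0000).
Solving J·Δ = −F gives Δ = (-1.1464, 0.0071).
Then the next iterate is (x, y)₁ = (0.8536, -0.4929).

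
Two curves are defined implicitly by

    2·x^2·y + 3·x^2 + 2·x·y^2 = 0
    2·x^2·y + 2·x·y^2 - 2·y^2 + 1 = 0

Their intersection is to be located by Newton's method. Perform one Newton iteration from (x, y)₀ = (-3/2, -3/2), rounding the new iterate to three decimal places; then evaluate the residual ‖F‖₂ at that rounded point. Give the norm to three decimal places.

5.136

At (-3/2, -3/2): F = (-6.750, -17.000).
Jacobian J = [[4·x·y + 6·x + 2·y^2, 2·x^2 + 4·x·y], [4·x·y + 2·y^2, 2·x^2 + 4·x·y - 4·y]].
At the point, J = [[4.500, 13.500], [13.500, 19.500]] (det J = -94.500).
Solving J·Δ = −F gives Δ = (1.036, 0.155).
Then the next iterate is (x, y)₁ = (-0.464, -1.345).
Re-evaluating at (-0.464, -1.345): F = (-1.61203, -4.87597), so ‖F‖₂ = 5.136.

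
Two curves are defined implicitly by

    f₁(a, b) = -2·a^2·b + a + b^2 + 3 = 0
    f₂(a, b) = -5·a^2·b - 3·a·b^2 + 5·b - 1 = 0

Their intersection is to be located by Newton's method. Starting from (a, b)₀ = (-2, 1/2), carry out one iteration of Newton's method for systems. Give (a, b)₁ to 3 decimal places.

At (-2, 1/2): F = (-2.750, -7.000).
Jacobian J = [[-4·a·b + 1, -2·a^2 + 2·b], [-10·a·b - 3·b^2, -5·a^2 - 6·a·b + 5]].
At the point, J = [[5.000, -7.000], [9.250, -9.000]] (det J = 19.750).
Solving J·Δ = −F gives Δ = (1.228, 0.484).
Then the next iterate is (a, b)₁ = (-0.772, 0.984).

(-0.772, 0.984)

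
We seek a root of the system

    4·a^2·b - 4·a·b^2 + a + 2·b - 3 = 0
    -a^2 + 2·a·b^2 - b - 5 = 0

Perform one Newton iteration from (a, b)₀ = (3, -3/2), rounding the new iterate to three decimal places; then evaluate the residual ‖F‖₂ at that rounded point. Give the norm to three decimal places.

24.213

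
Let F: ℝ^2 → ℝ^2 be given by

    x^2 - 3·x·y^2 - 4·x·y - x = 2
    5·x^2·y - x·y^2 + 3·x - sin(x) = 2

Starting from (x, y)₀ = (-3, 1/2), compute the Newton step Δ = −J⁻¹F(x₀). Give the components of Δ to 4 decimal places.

(2.6595, 0.3657)

At (-3, 1/2): F = (18.2500, 12.391120).
Jacobian J = [[2·x - 3·y^2 - 4·y - 1, -6·x·y - 4·x], [10·x·y - y^2 - cos(x) + 3, 5·x^2 - 2·x·y]].
At the point, J = [[-9.7500, 21.0000], [-11.260008, 48.0000]] (det J = -231.539842).
Solving J·Δ = −F gives Δ = (2.6595, 0.3657).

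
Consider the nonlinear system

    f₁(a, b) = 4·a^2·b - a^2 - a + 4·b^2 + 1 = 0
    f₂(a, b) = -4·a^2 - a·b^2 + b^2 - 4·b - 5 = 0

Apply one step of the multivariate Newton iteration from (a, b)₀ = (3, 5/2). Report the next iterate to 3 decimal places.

(0.794, 2.731)

At (3, 5/2): F = (104.000, -63.500).
Jacobian J = [[8·a·b - 2·a - 1, 4·a^2 + 8·b], [-8·a - b^2, -2·a·b + 2·b - 4]].
At the point, J = [[53.000, 56.000], [-30.250, -14.000]] (det J = 952.000).
Solving J·Δ = −F gives Δ = (-2.206, 0.231).
Then the next iterate is (a, b)₁ = (0.794, 2.731).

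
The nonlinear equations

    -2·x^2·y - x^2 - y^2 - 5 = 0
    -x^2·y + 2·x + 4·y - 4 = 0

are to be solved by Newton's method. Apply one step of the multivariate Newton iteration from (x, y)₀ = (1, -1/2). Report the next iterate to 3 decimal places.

(7.417, -5.750)

At (1, -1/2): F = (-5.250, -3.500).
Jacobian J = [[-4·x·y - 2·x, -2·x^2 - 2·y], [-2·x·y + 2, -x^2 + 4]].
At the point, J = [[0.000, -1.000], [3.000, 3.000]] (det J = 3.000).
Solving J·Δ = −F gives Δ = (6.417, -5.250).
Then the next iterate is (x, y)₁ = (7.417, -5.750).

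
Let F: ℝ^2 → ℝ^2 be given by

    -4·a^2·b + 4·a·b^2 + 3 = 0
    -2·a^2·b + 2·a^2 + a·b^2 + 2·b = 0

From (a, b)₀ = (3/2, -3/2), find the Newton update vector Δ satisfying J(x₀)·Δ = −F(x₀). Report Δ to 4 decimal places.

(-0.3753, 0.7358)

At (3/2, -3/2): F = (30.0000, 11.6250).
Jacobian J = [[-8·a·b + 4·b^2, -4·a^2 + 8·a·b], [-4·a·b + 4·a + b^2, -2·a^2 + 2·a·b + 2]].
At the point, J = [[27.0000, -27.0000], [17.2500, -7.0000]] (det J = 276.7500).
Solving J·Δ = −F gives Δ = (-0.3753, 0.7358).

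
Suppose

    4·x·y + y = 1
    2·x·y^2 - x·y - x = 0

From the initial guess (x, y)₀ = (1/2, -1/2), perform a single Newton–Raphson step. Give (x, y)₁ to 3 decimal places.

At (1/2, -1/2): F = (-2.500, 0.000).
Jacobian J = [[4·y, 4·x + 1], [2·y^2 - y - 1, 4·x·y - x]].
At the point, J = [[-2.000, 3.000], [0.000, -1.500]] (det J = 3.000).
Solving J·Δ = −F gives Δ = (-1.250, 0.000).
Then the next iterate is (x, y)₁ = (-0.750, -0.500).

(-0.750, -0.500)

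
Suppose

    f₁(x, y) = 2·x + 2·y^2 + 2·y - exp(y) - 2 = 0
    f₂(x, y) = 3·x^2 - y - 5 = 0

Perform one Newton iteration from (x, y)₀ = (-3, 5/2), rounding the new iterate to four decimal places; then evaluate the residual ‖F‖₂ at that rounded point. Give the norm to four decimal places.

At (-3, 5/2): F = (-2.682494, 19.5000).
Jacobian J = [[2, 4·y - exp(y) + 2], [6·x, -1]].
At the point, J = [[2.0000, -0.182494], [-18.0000, -1.0000]] (det J = -5.284891).
Solving J·Δ = −F gives Δ = (1.1809, -1.7569).
Then the next iterate is (x, y)₁ = (-1.8191, 0.7431).
Re-evaluating at (-1.8191, 0.7431): F = (-5.150048, 4.184274), so ‖F‖₂ = 6.6356.

6.6356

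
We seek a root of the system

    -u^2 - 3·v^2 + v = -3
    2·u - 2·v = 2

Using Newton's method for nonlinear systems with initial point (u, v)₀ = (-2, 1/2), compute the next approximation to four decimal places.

At (-2, 1/2): F = (-1.2500, -7.0000).
Jacobian J = [[-2·u, -6·v + 1], [2, -2]].
At the point, J = [[4.0000, -2.0000], [2.0000, -2.0000]] (det J = -4.0000).
Solving J·Δ = −F gives Δ = (-2.8750, -6.3750).
Then the next iterate is (u, v)₁ = (-4.8750, -5.8750).

(-4.8750, -5.8750)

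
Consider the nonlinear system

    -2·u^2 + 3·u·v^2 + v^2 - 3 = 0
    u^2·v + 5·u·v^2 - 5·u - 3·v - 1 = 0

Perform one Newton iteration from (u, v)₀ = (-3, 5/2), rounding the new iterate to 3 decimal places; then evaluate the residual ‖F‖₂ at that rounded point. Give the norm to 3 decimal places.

28.289

At (-3, 5/2): F = (-71.000, -64.750).
Jacobian J = [[-4·u + 3·v^2, 6·u·v + 2·v], [2·u·v + 5·v^2 - 5, u^2 + 10·u·v - 3]].
At the point, J = [[30.750, -40.000], [11.250, -69.000]] (det J = -1671.750).
Solving J·Δ = −F gives Δ = (1.381, -0.713).
Then the next iterate is (u, v)₁ = (-1.619, 1.787).
Re-evaluating at (-1.619, 1.787): F = (-20.55915, -19.43231), so ‖F‖₂ = 28.289.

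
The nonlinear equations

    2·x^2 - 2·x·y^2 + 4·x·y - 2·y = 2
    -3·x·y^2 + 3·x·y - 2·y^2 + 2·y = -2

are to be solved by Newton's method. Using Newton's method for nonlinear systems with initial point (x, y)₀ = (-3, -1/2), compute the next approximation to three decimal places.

At (-3, -1/2): F = (24.500, 7.250).
Jacobian J = [[4·x - 2·y^2 + 4·y, -4·x·y + 4·x - 2], [-3·y^2 + 3·y, -6·x·y + 3·x - 4·y + 2]].
At the point, J = [[-14.500, -20.000], [-2.250, -14.000]] (det J = 158.000).
Solving J·Δ = −F gives Δ = (1.253, 0.316).
Then the next iterate is (x, y)₁ = (-1.747, -0.184).

(-1.747, -0.184)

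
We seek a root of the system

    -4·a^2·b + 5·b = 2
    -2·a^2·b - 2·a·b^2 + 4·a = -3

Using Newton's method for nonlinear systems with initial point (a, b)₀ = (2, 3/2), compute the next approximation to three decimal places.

At (2, 3/2): F = (-18.500, -10.000).
Jacobian J = [[-8·a·b, -4·a^2 + 5], [-4·a·b - 2·b^2 + 4, -2·a^2 - 4·a·b]].
At the point, J = [[-24.000, -11.000], [-12.500, -20.000]] (det J = 342.500).
Solving J·Δ = −F gives Δ = (-0.759, -0.026).
Then the next iterate is (a, b)₁ = (1.241, 1.474).

(1.241, 1.474)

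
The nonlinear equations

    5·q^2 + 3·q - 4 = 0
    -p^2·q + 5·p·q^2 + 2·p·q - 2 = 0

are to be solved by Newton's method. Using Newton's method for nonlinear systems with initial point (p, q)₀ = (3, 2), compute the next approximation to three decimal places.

(3.210, 1.043)

At (3, 2): F = (22.000, 52.000).
Jacobian J = [[0, 10·q + 3], [-2·p·q + 5·q^2 + 2·q, -p^2 + 10·p·q + 2·p]].
At the point, J = [[0.000, 23.000], [12.000, 57.000]] (det J = -276.000).
Solving J·Δ = −F gives Δ = (0.210, -0.957).
Then the next iterate is (p, q)₁ = (3.210, 1.043).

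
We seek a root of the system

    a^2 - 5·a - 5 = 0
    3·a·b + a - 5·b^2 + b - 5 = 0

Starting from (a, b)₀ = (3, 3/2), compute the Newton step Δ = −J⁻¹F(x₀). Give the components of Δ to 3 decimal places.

(11.000, 12.450)

At (3, 3/2): F = (-11.000, 1.750).
Jacobian J = [[2·a - 5, 0], [3·b + 1, 3·a - 10·b + 1]].
At the point, J = [[1.000, 0.000], [5.500, -5.000]] (det J = -5.000).
Solving J·Δ = −F gives Δ = (11.000, 12.450).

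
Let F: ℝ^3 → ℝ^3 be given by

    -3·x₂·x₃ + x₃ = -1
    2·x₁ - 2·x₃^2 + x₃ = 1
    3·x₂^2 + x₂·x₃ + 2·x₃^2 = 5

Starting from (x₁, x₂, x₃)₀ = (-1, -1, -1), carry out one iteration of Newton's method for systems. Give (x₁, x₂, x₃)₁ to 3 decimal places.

(-1.462, -1.846, 0.385)

At (-1, -1, -1): F = (-3.000, -6.000, 1.000).
Jacobian J = [[0, -3·x₃, -3·x₂ + 1], [2, 0, -4·x₃ + 1], [0, 6·x₂ + x₃, x₂ + 4·x₃]].
At the point, J = [[0.000, 3.000, 4.000], [2.000, 0.000, 5.000], [0.000, -7.000, -5.000]] (det J = -26.000).
Solving J·Δ = −F gives Δ = (-0.462, -0.846, 1.385).
Then the next iterate is (x₁, x₂, x₃)₁ = (-1.462, -1.846, 0.385).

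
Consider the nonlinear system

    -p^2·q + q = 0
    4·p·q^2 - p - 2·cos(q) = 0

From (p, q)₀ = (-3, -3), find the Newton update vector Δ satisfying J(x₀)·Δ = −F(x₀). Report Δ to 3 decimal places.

(0.887, 1.003)

At (-3, -3): F = (24.000, -103.02002).
Jacobian J = [[-2·p·q, -p^2 + 1], [4·q^2 - 1, 8·p·q + 2·sin(q)]].
At the point, J = [[-18.000, -8.000], [35.000, 71.71776]] (det J = -1010.91968).
Solving J·Δ = −F gives Δ = (0.887, 1.003).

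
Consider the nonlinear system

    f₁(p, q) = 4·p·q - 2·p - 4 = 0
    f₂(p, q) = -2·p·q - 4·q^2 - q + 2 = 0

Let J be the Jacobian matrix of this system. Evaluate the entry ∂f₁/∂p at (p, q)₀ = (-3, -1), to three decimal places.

-6.000

∂f₁/∂p = 4·q - 2.
At (-3, -1) this is -6.000.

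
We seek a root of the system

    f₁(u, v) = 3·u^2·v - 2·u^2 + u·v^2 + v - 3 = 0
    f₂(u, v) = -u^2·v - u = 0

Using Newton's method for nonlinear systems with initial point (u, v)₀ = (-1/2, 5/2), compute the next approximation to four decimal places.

(-1.0000, -1.0000)

At (-1/2, 5/2): F = (-2.2500, -0.1250).
Jacobian J = [[6·u·v - 4·u + v^2, 3·u^2 + 2·u·v + 1], [-2·u·v - 1, -u^2]].
At the point, J = [[0.7500, -0.7500], [1.5000, -0.2500]] (det J = 0.9375).
Solving J·Δ = −F gives Δ = (-0.5000, -3.5000).
Then the next iterate is (u, v)₁ = (-1.0000, -1.0000).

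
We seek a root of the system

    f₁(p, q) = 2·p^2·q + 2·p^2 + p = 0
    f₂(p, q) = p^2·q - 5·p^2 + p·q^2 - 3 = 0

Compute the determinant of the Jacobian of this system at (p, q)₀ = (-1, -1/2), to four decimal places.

-24.5000

J = [[4·p·q + 4·p + 1, 2·p^2], [2·p·q - 10·p + q^2, p^2 + 2·p·q]].
At the point, J = [[-1.0000, 2.0000], [11.2500, 2.0000]].
det J = -24.5000.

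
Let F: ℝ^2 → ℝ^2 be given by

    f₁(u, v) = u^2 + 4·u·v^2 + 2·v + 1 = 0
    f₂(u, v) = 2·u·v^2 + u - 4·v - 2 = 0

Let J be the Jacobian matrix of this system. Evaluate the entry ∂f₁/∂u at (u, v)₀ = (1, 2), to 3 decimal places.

∂f₁/∂u = 2·u + 4·v^2.
At (1, 2) this is 18.000.

18.000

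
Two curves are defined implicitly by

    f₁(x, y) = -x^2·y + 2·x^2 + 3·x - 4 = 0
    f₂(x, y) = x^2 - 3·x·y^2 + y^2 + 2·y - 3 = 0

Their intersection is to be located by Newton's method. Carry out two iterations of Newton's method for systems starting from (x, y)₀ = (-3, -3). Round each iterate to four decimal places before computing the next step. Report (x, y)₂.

At (-3, -3): F = (32.0000, 90.0000).
Jacobian J = [[-2·x·y + 4·x + 3, -x^2], [2·x - 3·y^2, -6·x·y + 2·y + 2]].
At the point, J = [[-27.0000, -9.0000], [-33.0000, -58.0000]] (det J = 1269.0000).
Solving J·Δ = −F gives Δ = (0.8243, 1.0827).
Then the next iterate is (x, y)₁ = (-2.1757, -1.9173).
Round to (-2.1757, -1.9173) and repeat: F = (8.016107, 25.568986), J = [[-14.045739, -4.733670], [-15.379518, -26.863418]].
Δ = (0.3097, 0.7745), so (x, y)₂ = (-1.8660, -1.1428).

(-1.8660, -1.1428)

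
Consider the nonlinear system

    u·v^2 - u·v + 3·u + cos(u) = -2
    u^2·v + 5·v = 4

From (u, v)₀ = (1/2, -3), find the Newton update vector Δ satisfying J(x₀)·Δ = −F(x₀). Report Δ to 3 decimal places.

(0.223, 3.889)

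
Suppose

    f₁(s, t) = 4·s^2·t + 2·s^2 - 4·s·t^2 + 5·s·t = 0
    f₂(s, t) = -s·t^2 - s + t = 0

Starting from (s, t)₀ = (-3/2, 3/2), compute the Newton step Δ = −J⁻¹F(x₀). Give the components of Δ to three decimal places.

(-0.168, -1.259)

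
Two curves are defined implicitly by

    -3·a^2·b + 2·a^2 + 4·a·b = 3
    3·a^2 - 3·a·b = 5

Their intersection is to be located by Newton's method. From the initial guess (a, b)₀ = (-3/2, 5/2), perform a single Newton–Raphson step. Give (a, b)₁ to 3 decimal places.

(-1.181, 0.781)

At (-3/2, 5/2): F = (-30.375, 13.000).
Jacobian J = [[-6·a·b + 4·a + 4·b, -3·a^2 + 4·a], [6·a - 3·b, -3·a]].
At the point, J = [[26.500, -12.750], [-16.500, 4.500]] (det J = -91.125).
Solving J·Δ = −F gives Δ = (0.319, -1.719).
Then the next iterate is (a, b)₁ = (-1.181, 0.781).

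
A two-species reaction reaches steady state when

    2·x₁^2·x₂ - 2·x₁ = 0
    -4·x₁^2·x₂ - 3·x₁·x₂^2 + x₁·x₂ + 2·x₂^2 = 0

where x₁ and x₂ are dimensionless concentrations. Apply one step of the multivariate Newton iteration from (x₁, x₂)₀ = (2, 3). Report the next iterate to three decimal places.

(1.477, 1.938)

At (2, 3): F = (20.000, -78.000).
Jacobian J = [[4·x₁·x₂ - 2, 2·x₁^2], [-8·x₁·x₂ - 3·x₂^2 + x₂, -4·x₁^2 - 6·x₁·x₂ + x₁ + 4·x₂]].
At the point, J = [[22.000, 8.000], [-72.000, -38.000]] (det J = -260.000).
Solving J·Δ = −F gives Δ = (-0.523, -1.062).
Then the next iterate is (x₁, x₂)₁ = (1.477, 1.938).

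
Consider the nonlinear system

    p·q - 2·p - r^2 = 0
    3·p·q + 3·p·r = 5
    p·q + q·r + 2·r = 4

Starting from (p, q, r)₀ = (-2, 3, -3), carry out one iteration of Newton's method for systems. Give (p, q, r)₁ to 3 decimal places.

(3.238, 1.655, -2.488)

At (-2, 3, -3): F = (-11.000, -5.000, -25.000).
Jacobian J = [[q - 2, p, -2·r], [3·q + 3·r, 3·p, 3·p], [q, p + r, q + 2]].
At the point, J = [[1.000, -2.000, 6.000], [0.000, -6.000, -6.000], [3.000, -5.000, 5.000]] (det J = 84.000).
Solving J·Δ = −F gives Δ = (5.238, -1.345, 0.512).
Then the next iterate is (p, q, r)₁ = (3.238, 1.655, -2.488).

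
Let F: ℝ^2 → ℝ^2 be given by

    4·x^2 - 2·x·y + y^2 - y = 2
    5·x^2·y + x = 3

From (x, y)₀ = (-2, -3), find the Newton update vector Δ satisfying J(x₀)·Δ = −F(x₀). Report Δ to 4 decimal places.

(5.0000, -12.0000)

At (-2, -3): F = (14.0000, -65.0000).
Jacobian J = [[8·x - 2·y, -2·x + 2·y - 1], [10·x·y + 1, 5·x^2]].
At the point, J = [[-10.0000, -3.0000], [61.0000, 20.0000]] (det J = -17.0000).
Solving J·Δ = −F gives Δ = (5.0000, -12.0000).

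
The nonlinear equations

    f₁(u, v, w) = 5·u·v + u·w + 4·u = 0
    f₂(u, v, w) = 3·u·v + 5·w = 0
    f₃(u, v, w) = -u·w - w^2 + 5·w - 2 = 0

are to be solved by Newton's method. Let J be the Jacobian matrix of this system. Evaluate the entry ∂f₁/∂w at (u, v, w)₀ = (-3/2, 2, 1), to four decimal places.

∂f₁/∂w = u.
At (-3/2, 2, 1) this is -1.5000.

-1.5000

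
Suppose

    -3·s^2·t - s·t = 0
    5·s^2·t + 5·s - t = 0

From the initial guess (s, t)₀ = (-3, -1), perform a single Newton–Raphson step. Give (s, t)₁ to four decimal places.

(0.9130, -2.7717)

At (-3, -1): F = (24.0000, -59.0000).
Jacobian J = [[-6·s·t - t, -3·s^2 - s], [10·s·t + 5, 5·s^2 - 1]].
At the point, J = [[-17.0000, -24.0000], [35.0000, 44.0000]] (det J = 92.0000).
Solving J·Δ = −F gives Δ = (3.9130, -1.7717).
Then the next iterate is (s, t)₁ = (0.9130, -2.7717).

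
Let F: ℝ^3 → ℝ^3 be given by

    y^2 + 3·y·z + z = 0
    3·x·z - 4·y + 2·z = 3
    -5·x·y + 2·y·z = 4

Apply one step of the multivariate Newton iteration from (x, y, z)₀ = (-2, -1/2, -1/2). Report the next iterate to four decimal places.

At (-2, -1/2, -1/2): F = (0.5000, 1.0000, -8.5000).
Jacobian J = [[0, 2·y + 3·z, 3·y + 1], [3·z, -4, 3·x + 2], [-5·y, -5·x + 2·z, 2·y]].
At the point, J = [[0.0000, -2.5000, -0.5000], [-1.5000, -4.0000, -4.0000], [2.5000, 9.0000, -1.0000]] (det J = 30.5000).
Solving J·Δ = −F gives Δ = (1.8033, 0.3566, -0.7828).
Then the next iterate is (x, y, z)₁ = (-0.1967, -0.1434, -1.2828).

(-0.1967, -0.1434, -1.2828)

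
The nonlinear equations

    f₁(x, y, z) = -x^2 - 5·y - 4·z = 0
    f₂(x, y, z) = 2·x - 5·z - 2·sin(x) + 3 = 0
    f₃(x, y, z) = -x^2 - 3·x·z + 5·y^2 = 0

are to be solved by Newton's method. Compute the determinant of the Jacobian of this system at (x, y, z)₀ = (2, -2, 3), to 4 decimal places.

216.6147

J = [[-2·x, -5, -4], [-2·cos(x) + 2, 0, -5], [-2·x - 3·z, 10·y, -3·x]].
At the point, J = [[-4.0000, -5.0000, -4.0000], [2.832294, 0.0000, -5.0000], [-13.0000, -20.0000, -6.0000]].
det J = 216.6147.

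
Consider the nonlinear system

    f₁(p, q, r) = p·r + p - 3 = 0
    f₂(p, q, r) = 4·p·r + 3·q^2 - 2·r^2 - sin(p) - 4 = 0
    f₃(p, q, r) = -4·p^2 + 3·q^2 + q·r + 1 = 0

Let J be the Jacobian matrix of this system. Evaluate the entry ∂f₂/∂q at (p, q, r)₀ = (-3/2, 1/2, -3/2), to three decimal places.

3.000

∂f₂/∂q = 6·q.
At (-3/2, 1/2, -3/2) this is 3.000.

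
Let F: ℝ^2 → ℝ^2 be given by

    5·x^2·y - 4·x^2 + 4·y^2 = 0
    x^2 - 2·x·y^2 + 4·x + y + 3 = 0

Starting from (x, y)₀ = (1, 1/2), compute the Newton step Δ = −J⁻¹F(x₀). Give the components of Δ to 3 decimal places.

At (1, 1/2): F = (-0.500, 8.000).
Jacobian J = [[10·x·y - 8·x, 5·x^2 + 8·y], [2·x - 2·y^2 + 4, -4·x·y + 1]].
At the point, J = [[-3.000, 9.000], [5.500, -1.000]] (det J = -46.500).
Solving J·Δ = −F gives Δ = (-1.538, -0.457).

(-1.538, -0.457)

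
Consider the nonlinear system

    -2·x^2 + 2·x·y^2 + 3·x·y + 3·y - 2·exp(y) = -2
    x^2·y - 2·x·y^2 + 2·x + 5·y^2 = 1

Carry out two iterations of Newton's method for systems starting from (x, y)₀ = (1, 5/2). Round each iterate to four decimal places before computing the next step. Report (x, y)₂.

(-0.1205, 0.5245)

At (1, 5/2): F = (3.135012, 22.2500).
Jacobian J = [[-4·x + 2·y^2 + 3·y, 4·x·y + 3·x - 2·exp(y) + 3], [2·x·y - 2·y^2 + 2, x^2 - 4·x·y + 10·y]].
At the point, J = [[16.0000, -8.364988], [-5.5000, 16.0000]] (det J = 209.992566).
Solving J·Δ = −F gives Δ = (-1.1252, -1.7774).
Then the next iterate is (x, y)₁ = (-0.1252, 0.7226).
Round to (-0.1252, 0.7226) and repeat: F = (-0.385269, 1.502427), J = [[3.712902, -1.857041], [0.774759, 7.603553]].
Δ = (0.0047, -0.1981), so (x, y)₂ = (-0.1205, 0.5245).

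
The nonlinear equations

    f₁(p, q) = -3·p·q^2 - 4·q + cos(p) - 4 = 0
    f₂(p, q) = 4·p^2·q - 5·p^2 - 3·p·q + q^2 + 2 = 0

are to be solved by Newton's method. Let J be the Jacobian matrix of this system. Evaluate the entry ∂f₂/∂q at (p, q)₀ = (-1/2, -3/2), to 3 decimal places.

∂f₂/∂q = 4·p^2 - 3·p + 2·q.
At (-1/2, -3/2) this is -0.500.

-0.500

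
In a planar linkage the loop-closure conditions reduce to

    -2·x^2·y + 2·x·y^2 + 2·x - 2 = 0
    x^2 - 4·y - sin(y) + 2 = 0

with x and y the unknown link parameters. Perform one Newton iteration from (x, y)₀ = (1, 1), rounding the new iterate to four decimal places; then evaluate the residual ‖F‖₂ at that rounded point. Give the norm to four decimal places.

1.8955

At (1, 1): F = (0.0000, -1.841471).
Jacobian J = [[-4·x·y + 2·y^2 + 2, -2·x^2 + 4·x·y], [2·x, -cos(y) - 4]].
At the point, J = [[0.0000, 2.0000], [2.0000, -4.540302]] (det J = -4.0000).
Solving J·Δ = −F gives Δ = (0.9207, 0.0000).
Then the next iterate is (x, y)₁ = (1.9207, 1.0000).
Re-evaluating at (1.9207, 1.0000): F = (-1.695377, 0.847618), so ‖F‖₂ = 1.8955.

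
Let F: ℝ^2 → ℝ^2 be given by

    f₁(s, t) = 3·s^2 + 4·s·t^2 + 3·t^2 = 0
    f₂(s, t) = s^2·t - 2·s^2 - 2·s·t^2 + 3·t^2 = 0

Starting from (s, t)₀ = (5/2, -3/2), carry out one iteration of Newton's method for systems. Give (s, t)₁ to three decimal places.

At (5/2, -3/2): F = (48.000, -26.375).
Jacobian J = [[6·s + 4·t^2, 8·s·t + 6·t], [2·s·t - 4·s - 2·t^2, s^2 - 4·s·t + 6·t]].
At the point, J = [[24.000, -39.000], [-22.000, 12.250]] (det J = -564.000).
Solving J·Δ = −F gives Δ = (-0.781, 0.750).
Then the next iterate is (s, t)₁ = (1.719, -0.750).

(1.719, -0.750)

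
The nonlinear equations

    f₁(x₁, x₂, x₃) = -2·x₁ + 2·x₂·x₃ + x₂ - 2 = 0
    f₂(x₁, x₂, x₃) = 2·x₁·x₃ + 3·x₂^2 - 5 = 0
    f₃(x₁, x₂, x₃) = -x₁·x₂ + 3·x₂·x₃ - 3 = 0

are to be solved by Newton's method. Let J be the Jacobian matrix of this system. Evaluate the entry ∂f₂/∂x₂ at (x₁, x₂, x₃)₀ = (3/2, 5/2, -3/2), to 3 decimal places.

15.000

∂f₂/∂x₂ = 6·x₂.
At (3/2, 5/2, -3/2) this is 15.000.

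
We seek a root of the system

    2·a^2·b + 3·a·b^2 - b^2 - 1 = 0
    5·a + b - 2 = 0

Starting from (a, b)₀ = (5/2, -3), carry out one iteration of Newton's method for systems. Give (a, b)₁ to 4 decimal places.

At (5/2, -3): F = (20.0000, 7.5000).
Jacobian J = [[4·a·b + 3·b^2, 2·a^2 + 6·a·b - 2·b], [5, 1]].
At the point, J = [[-3.0000, -26.5000], [5.0000, 1.0000]] (det J = 129.5000).
Solving J·Δ = −F gives Δ = (-1.6892, 0.9459).
Then the next iterate is (a, b)₁ = (0.8108, -2.0541).

(0.8108, -2.0541)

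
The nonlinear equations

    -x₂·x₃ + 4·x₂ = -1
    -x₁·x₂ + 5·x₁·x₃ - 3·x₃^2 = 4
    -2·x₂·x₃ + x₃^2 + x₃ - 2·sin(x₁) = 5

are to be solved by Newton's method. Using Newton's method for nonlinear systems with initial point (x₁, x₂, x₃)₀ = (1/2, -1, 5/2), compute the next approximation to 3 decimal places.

At (1/2, -1, 5/2): F = (-0.500, -16.000, 7.79115).
Jacobian J = [[0, -x₃ + 4, -x₂], [-x₂ + 5·x₃, -x₁, 5·x₁ - 6·x₃], [-2·cos(x₁), -2·x₃, -2·x₂ + 2·x₃ + 1]].
At the point, J = [[0.000, 1.500, 1.000], [13.500, -0.500, -12.500], [-1.75517, -5.000, 8.000]] (det J = -197.46824).
Solving J·Δ = −F gives Δ = (0.826, 0.608, -0.413).
Then the next iterate is (x₁, x₂, x₃)₁ = (1.326, -0.392, 2.087).

(1.326, -0.392, 2.087)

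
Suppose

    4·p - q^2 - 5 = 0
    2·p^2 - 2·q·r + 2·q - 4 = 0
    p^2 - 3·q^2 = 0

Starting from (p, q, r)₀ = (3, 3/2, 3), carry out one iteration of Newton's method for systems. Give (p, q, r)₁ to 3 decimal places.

(1.000, 0.417, -0.889)

At (3, 3/2, 3): F = (4.750, 8.000, 2.250).
Jacobian J = [[4, -2·q, 0], [4·p, -2·r + 2, -2·q], [2·p, -6·q, 0]].
At the point, J = [[4.000, -3.000, 0.000], [12.000, -4.000, -3.000], [6.000, -9.000, 0.000]] (det J = -54.000).
Solving J·Δ = −F gives Δ = (-2.000, -1.083, -3.889).
Then the next iterate is (p, q, r)₁ = (1.000, 0.417, -0.889).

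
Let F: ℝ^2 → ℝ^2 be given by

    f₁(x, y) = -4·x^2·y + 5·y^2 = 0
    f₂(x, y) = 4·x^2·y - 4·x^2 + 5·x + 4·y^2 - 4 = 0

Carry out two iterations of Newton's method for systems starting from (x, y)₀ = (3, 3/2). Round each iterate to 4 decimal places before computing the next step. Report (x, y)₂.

(1.4783, 0.7248)

At (3, 3/2): F = (-42.7500, 38.0000).
Jacobian J = [[-8·x·y, -4·x^2 + 10·y], [8·x·y - 8·x + 5, 4·x^2 + 8·y]].
At the point, J = [[-36.0000, -21.0000], [17.0000, 48.0000]] (det J = -1371.0000).
Solving J·Δ = −F gives Δ = (-0.9147, -0.4677).
Then the next iterate is (x, y)₁ = (2.0853, 1.0323).
Round to (2.0853, 1.0323) and repeat: F = (-12.627511, 11.250896), J = [[-17.221242, -7.070904], [5.538842, 25.652304]].
Δ = (-0.6070, -0.3075), so (x, y)₂ = (1.4783, 0.7248).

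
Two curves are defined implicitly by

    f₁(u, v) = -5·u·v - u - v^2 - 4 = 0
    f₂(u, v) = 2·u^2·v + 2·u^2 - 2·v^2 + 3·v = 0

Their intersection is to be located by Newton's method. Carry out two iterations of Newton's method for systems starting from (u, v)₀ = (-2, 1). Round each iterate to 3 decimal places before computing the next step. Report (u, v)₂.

(-0.090, 2.237)

At (-2, 1): F = (7.000, 17.000).
Jacobian J = [[-5·v - 1, -5·u - 2·v], [4·u·v + 4·u, 2·u^2 - 4·v + 3]].
At the point, J = [[-6.000, 8.000], [-16.000, 7.000]] (det J = 86.000).
Solving J·Δ = −F gives Δ = (1.012, -0.116).
Then the next iterate is (u, v)₁ = (-0.988, 0.884).
Round to (-0.988, 0.884) and repeat: F = (0.57350, 4.76720), J = [[-5.420, 3.172], [-7.44557, 1.41629]].
Δ = (0.898, 1.353), so (u, v)₂ = (-0.090, 2.237).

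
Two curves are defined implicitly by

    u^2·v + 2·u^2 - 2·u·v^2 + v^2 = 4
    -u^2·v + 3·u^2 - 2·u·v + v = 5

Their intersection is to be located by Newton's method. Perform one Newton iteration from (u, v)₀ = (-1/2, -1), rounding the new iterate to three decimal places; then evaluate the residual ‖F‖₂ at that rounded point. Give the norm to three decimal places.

At (-1/2, -1): F = (-1.750, -6.000).
Jacobian J = [[2·u·v + 4·u - 2·v^2, u^2 - 4·u·v + 2·v], [-2·u·v + 6·u - 2·v, -u^2 - 2·u + 1]].
At the point, J = [[-3.000, -3.750], [-2.000, 1.750]] (det J = -12.750).
Solving J·Δ = −F gives Δ = (-2.005, 1.137).
Then the next iterate is (u, v)₁ = (-2.505, 0.137).
Re-evaluating at (-2.505, 0.137): F = (9.52253, 13.78877), so ‖F‖₂ = 16.757.

16.757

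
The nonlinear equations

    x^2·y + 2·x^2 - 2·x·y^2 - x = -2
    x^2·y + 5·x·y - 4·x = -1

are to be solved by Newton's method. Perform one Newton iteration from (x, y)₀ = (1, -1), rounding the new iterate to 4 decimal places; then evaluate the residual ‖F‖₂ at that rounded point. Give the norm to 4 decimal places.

1.7050

At (1, -1): F = (0.0000, -9.0000).
Jacobian J = [[2·x·y + 4·x - 2·y^2 - 1, x^2 - 4·x·y], [2·x·y + 5·y - 4, x^2 + 5·x]].
At the point, J = [[-1.0000, 5.0000], [-11.0000, 6.0000]] (det J = 49.0000).
Solving J·Δ = −F gives Δ = (-0.9184, -0.1837).
Then the next iterate is (x, y)₁ = (0.0816, -1.1837).
Re-evaluating at (0.0816, -1.1837): F = (1.695168, 0.182769), so ‖F‖₂ = 1.7050.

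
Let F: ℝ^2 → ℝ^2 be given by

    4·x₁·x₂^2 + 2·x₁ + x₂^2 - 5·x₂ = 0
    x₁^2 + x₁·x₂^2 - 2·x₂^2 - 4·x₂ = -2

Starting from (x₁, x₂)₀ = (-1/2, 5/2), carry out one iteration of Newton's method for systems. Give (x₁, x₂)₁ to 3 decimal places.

(-0.266, 1.158)

At (-1/2, 5/2): F = (-19.750, -23.375).
Jacobian J = [[4·x₂^2 + 2, 8·x₁·x₂ + 2·x₂ - 5], [2·x₁ + x₂^2, 2·x₁·x₂ - 4·x₂ - 4]].
At the point, J = [[27.000, -10.000], [5.250, -16.500]] (det J = -393.000).
Solving J·Δ = −F gives Δ = (0.234, -1.342).
Then the next iterate is (x₁, x₂)₁ = (-0.266, 1.158).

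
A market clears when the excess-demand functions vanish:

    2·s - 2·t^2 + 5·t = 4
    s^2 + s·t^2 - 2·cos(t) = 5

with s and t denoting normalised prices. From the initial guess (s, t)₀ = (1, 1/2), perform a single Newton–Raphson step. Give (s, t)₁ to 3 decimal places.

(6.831, -3.387)

At (1, 1/2): F = (0.000, -5.50517).
Jacobian J = [[2, -4·t + 5], [2·s + t^2, 2·s·t + 2·sin(t)]].
At the point, J = [[2.000, 3.000], [2.250, 1.95885]] (det J = -2.83230).
Solving J·Δ = −F gives Δ = (5.831, -3.887).
Then the next iterate is (s, t)₁ = (6.831, -3.387).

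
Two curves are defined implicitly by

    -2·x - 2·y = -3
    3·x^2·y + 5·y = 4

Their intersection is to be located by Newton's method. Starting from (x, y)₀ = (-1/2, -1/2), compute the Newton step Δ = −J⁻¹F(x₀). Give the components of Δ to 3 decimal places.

(1.765, 0.735)

At (-1/2, -1/2): F = (5.000, -6.875).
Jacobian J = [[-2, -2], [6·x·y, 3·x^2 + 5]].
At the point, J = [[-2.000, -2.000], [1.500, 5.750]] (det J = -8.500).
Solving J·Δ = −F gives Δ = (1.765, 0.735).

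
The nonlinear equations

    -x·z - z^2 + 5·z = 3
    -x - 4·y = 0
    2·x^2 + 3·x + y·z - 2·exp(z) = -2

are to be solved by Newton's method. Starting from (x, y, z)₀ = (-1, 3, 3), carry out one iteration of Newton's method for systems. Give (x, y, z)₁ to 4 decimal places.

At (-1, 3, 3): F = (6.0000, -11.0000, -30.171074).
Jacobian J = [[-z, 0, -x - 2·z + 5], [-1, -4, 0], [4·x + 3, z, y - 2·exp(z)]].
At the point, J = [[-3.0000, 0.0000, 0.0000], [-1.0000, -4.0000, 0.0000], [-1.0000, 3.0000, -37.171074]] (det J = -446.052886).
Solving J·Δ = −F gives Δ = (2.0000, -3.2500, -1.1278).
Then the next iterate is (x, y, z)₁ = (1.0000, -0.2500, 1.8722).

(1.0000, -0.2500, 1.8722)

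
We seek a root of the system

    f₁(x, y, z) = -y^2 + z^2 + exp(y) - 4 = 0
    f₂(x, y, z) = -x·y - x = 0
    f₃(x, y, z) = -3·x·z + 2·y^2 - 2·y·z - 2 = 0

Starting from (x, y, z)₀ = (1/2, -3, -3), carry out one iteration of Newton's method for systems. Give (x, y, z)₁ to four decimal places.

(1.5758, 3.3031, 2.6970)

At (1/2, -3, -3): F = (-3.950213, 1.0000, 2.5000).
Jacobian J = [[0, -2·y + exp(y), 2·z], [-y - 1, -x, 0], [-3·z, 4·y - 2·z, -3·x - 2·y]].
At the point, J = [[0.0000, 6.049787, -6.0000], [2.0000, -0.5000, 0.0000], [9.0000, -6.0000, 4.5000]] (det J = -9.448084).
Solving J·Δ = −F gives Δ = (1.0758, 6.3031, 5.6970).
Then the next iterate is (x, y, z)₁ = (1.5758, 3.3031, 2.6970).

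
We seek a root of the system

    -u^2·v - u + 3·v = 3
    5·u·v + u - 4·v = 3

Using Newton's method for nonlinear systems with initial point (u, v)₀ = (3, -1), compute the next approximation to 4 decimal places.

At (3, -1): F = (0.0000, -11.0000).
Jacobian J = [[-2·u·v - 1, -u^2 + 3], [5·v + 1, 5·u - 4]].
At the point, J = [[5.0000, -6.0000], [-4.0000, 11.0000]] (det J = 31.0000).
Solving J·Δ = −F gives Δ = (2.1290, 1.7742).
Then the next iterate is (u, v)₁ = (5.1290, 0.7742).

(5.1290, 0.7742)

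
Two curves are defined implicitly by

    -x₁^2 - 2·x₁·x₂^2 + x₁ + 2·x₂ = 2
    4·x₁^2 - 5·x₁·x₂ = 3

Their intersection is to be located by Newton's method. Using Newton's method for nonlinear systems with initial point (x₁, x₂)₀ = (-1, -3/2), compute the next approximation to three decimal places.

(-5.053, -0.605)

At (-1, -3/2): F = (-2.500, -6.500).
Jacobian J = [[-2·x₁ - 2·x₂^2 + 1, -4·x₁·x₂ + 2], [8·x₁ - 5·x₂, -5·x₁]].
At the point, J = [[-1.500, -4.000], [-0.500, 5.000]] (det J = -9.500).
Solving J·Δ = −F gives Δ = (-4.053, 0.895).
Then the next iterate is (x₁, x₂)₁ = (-5.053, -0.605).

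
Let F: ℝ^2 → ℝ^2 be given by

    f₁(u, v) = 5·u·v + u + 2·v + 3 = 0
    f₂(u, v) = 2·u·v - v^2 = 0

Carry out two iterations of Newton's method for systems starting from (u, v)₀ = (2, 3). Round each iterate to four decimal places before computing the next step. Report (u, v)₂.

(0.3087, -0.0407)

At (2, 3): F = (41.0000, 3.0000).
Jacobian J = [[5·v + 1, 5·u + 2], [2·v, 2·u - 2·v]].
At the point, J = [[16.0000, 12.0000], [6.0000, -2.0000]] (det J = -104.0000).
Solving J·Δ = −F gives Δ = (-1.1346, -1.9038).
Then the next iterate is (u, v)₁ = (0.8654, 1.0962).
Round to (0.8654, 1.0962) and repeat: F = (10.801057, 0.695649), J = [[6.4810, 6.3270], [2.1924, -0.4616]].
Δ = (-0.5567, -1.1369), so (u, v)₂ = (0.3087, -0.0407).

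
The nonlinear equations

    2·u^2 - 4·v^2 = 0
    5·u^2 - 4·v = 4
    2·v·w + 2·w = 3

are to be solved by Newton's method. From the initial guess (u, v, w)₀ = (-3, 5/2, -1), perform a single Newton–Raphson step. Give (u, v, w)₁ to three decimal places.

(-1.826, 1.446, 0.127)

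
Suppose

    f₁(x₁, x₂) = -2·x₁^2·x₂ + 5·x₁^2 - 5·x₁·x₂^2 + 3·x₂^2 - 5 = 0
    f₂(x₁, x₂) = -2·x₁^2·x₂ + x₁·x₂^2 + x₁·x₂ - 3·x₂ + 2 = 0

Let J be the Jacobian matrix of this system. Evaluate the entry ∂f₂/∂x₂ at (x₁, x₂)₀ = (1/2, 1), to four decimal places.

∂f₂/∂x₂ = -2·x₁^2 + 2·x₁·x₂ + x₁ - 3.
At (1/2, 1) this is -2.0000.

-2.0000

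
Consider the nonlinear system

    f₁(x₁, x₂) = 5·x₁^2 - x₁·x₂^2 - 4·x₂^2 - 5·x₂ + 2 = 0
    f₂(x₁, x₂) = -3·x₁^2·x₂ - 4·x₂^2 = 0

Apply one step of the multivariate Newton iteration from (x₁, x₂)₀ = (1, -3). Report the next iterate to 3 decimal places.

(1.448, -2.098)

At (1, -3): F = (-23.000, -27.000).
Jacobian J = [[10·x₁ - x₂^2, -2·x₁·x₂ - 8·x₂ - 5], [-6·x₁·x₂, -3·x₁^2 - 8·x₂]].
At the point, J = [[1.000, 25.000], [18.000, 21.000]] (det J = -429.000).
Solving J·Δ = −F gives Δ = (0.448, 0.902).
Then the next iterate is (x₁, x₂)₁ = (1.448, -2.098).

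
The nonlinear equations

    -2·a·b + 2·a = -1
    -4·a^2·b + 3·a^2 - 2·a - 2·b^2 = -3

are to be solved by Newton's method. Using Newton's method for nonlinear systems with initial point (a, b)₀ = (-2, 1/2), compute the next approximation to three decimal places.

At (-2, 1/2): F = (-1.000, 10.500).
Jacobian J = [[-2·b + 2, -2·a], [-8·a·b + 6·a - 2, -4·a^2 - 4·b]].
At the point, J = [[1.000, 4.000], [-6.000, -18.000]] (det J = 6.000).
Solving J·Δ = −F gives Δ = (4.000, -0.750).
Then the next iterate is (a, b)₁ = (2.000, -0.250).

(2.000, -0.250)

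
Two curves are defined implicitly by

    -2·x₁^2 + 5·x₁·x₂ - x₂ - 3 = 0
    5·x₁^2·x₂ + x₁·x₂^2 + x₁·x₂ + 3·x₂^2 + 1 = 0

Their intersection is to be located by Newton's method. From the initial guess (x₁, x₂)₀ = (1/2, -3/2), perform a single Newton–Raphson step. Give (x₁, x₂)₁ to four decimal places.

(0.0610, -0.4471)

At (1/2, -3/2): F = (-5.7500, 6.2500).
Jacobian J = [[-4·x₁ + 5·x₂, 5·x₁ - 1], [10·x₁·x₂ + x₂^2 + x₂, 5·x₁^2 + 2·x₁·x₂ + x₁ + 6·x₂]].
At the point, J = [[-9.5000, 1.5000], [-6.7500, -8.7500]] (det J = 93.2500).
Solving J·Δ = −F gives Δ = (-0.4390, 1.0529).
Then the next iterate is (x₁, x₂)₁ = (0.0610, -0.4471).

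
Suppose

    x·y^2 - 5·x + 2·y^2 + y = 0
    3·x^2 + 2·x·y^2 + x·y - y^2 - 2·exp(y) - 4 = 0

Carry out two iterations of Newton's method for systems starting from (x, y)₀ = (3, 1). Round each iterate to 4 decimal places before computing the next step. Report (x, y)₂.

(1.4573, 1.3153)

At (3, 1): F = (-9.0000, 25.563436).
Jacobian J = [[y^2 - 5, 2·x·y + 4·y + 1], [6·x + 2·y^2 + y, 4·x·y + x - 2·y - 2·exp(y)]].
At the point, J = [[-4.0000, 11.0000], [21.0000, 7.563436]] (det J = -261.253745).
Solving J·Δ = −F gives Δ = (-1.3369, 0.3320).
Then the next iterate is (x, y)₁ = (1.6631, 1.3320).
Round to (1.6631, 1.3320) and repeat: F = (-0.484340, 3.062928), J = [[-3.225776, 10.758498], [14.859048, 0.282871]].
Δ = (-0.2058, -0.0167), so (x, y)₂ = (1.4573, 1.3153).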